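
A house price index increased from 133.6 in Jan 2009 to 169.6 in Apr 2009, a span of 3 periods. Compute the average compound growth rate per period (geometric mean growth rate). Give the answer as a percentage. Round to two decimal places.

Growth factor = (169.6/133.6)^(1/3) = (1.269461)^(1/3) = 1.082779
Growth rate = 1.082779 − 1 = 0.082779 = 8.2779%

8.28%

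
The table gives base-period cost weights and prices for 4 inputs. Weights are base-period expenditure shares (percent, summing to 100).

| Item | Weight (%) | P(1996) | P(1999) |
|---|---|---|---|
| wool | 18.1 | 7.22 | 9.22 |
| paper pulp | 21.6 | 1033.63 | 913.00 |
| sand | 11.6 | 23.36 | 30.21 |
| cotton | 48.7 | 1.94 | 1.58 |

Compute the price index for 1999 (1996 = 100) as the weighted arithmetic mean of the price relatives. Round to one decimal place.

wool: 18.1 × (9.22/7.22) = 18.1 × 1.277008 = 23.1139
paper pulp: 21.6 × (913.00/1033.63) = 21.6 × 0.883295 = 19.0792
sand: 11.6 × (30.21/23.36) = 11.6 × 1.293236 = 15.0015
cotton: 48.7 × (1.58/1.94) = 48.7 × 0.814433 = 39.6629
Index = Σ wᵢ·(p₁ᵢ/p₀ᵢ) = 23.1139 + 19.0792 + 15.0015 + 39.6629 = 96.8574

96.9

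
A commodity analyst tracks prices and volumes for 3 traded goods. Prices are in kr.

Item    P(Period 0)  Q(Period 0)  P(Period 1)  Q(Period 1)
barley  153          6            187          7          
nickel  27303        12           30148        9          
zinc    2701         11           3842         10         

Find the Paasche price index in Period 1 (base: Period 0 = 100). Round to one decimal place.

113.6

Paasche price index uses current-period quantities as weights.
ΣP(Period 1)·Q(Period 1) = 187×7 + 30148×9 + 3842×10 = 1309 + 271332 + 38420 = 311061
ΣP(Period 0)·Q(Period 1) = 153×7 + 27303×9 + 2701×10 = 1071 + 245727 + 27010 = 273808
Index = 311061 / 273808 × 100 = 113.6055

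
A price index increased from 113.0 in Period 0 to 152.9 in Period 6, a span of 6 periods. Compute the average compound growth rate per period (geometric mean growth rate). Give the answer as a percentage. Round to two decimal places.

5.17%

Growth factor = (152.9/113.0)^(1/6) = (1.353097)^(1/6) = 1.051691
Growth rate = 1.051691 − 1 = 0.051691 = 5.1691%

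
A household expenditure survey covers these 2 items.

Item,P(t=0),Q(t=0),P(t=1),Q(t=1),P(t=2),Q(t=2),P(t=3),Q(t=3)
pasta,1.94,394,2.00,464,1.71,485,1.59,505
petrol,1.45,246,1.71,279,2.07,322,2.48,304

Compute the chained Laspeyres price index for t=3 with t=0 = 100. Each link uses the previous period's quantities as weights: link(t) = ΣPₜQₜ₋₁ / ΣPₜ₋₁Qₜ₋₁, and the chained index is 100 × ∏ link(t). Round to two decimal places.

110.39

Link t=0→t=1:
ΣP(t=1)Q(t=0) = 2.00×394 + 1.71×246 = 788 + 420.66 = 1208.66
ΣP(t=0)Q(t=0) = 1.94×394 + 1.45×246 = 764.36 + 356.7 = 1121.06
link = 1208.66/1121.06 = 1.078140
Link t=1→t=2:
ΣP(t=2)Q(t=1) = 1.71×464 + 2.07×279 = 793.44 + 577.53 = 1370.97
ΣP(t=1)Q(t=1) = 2.00×464 + 1.71×279 = 928 + 477.09 = 1405.09
link = 1370.97/1405.09 = 0.975717
Link t=2→t=3:
ΣP(t=3)Q(t=2) = 1.59×485 + 2.48×322 = 771.15 + 798.56 = 1569.71
ΣP(t=2)Q(t=2) = 1.71×485 + 2.07×322 = 829.35 + 666.54 = 1495.89
link = 1569.71/1495.89 = 1.049349
Chained index = 100 × 1.078140 × 0.975717 × 1.049349 = 110.3872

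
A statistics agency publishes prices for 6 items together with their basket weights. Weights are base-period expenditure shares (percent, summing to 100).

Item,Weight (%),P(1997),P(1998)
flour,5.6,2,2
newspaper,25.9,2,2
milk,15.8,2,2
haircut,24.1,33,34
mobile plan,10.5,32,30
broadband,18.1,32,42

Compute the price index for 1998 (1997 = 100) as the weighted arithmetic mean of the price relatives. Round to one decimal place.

flour: 5.6 × (2/2) = 5.6 × 1.000000 = 5.6000
newspaper: 25.9 × (2/2) = 25.9 × 1.000000 = 25.9000
milk: 15.8 × (2/2) = 15.8 × 1.000000 = 15.8000
haircut: 24.1 × (34/33) = 24.1 × 1.030303 = 24.8303
mobile plan: 10.5 × (30/32) = 10.5 × 0.937500 = 9.8438
broadband: 18.1 × (42/32) = 18.1 × 1.312500 = 23.7563
Index = Σ wᵢ·(p₁ᵢ/p₀ᵢ) = 5.6000 + 25.9000 + 15.8000 + 24.8303 + 9.8438 + 23.7563 = 105.7303

105.7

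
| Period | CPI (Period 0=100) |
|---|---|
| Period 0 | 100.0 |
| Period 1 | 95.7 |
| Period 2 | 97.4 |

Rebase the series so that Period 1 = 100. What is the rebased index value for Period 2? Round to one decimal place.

Rebased(Period 2) = 97.4 / 95.7 × 100 = 101.7764

101.8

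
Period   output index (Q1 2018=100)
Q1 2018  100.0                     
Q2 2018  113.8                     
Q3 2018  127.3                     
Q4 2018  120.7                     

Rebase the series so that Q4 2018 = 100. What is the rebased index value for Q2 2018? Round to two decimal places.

94.28

Rebased(Q2 2018) = 113.8 / 120.7 × 100 = 94.2833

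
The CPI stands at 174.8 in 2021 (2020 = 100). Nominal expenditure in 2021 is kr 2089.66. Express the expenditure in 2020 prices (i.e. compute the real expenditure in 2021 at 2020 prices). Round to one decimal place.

Real = Nominal ÷ (Index/100) = 2089.66 ÷ (174.8/100)
     = 2089.66 ÷ 1.748 = 1195.4577

1195.5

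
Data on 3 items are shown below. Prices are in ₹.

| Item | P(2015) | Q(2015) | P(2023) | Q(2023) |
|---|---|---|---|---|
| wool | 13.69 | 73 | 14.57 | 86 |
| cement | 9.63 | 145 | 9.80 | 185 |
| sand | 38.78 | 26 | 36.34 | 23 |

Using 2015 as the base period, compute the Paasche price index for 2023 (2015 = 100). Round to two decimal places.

Paasche price index uses current-period quantities as weights.
ΣP(2023)·Q(2023) = 14.57×86 + 9.80×185 + 36.34×23 = 1253.02 + 1813 + 835.82 = 3901.84
ΣP(2015)·Q(2023) = 13.69×86 + 9.63×185 + 38.78×23 = 1177.34 + 1781.55 + 891.94 = 3850.83
Index = 3901.84 / 3850.83 × 100 = 101.3246

101.32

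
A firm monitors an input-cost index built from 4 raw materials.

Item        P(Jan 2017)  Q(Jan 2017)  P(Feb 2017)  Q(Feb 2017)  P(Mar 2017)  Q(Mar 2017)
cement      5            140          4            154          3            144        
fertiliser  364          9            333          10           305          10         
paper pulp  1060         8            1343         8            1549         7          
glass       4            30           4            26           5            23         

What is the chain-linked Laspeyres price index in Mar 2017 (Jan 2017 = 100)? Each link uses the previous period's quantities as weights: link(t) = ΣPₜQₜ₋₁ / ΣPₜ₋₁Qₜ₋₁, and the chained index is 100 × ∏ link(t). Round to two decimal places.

124.28

Link Jan 2017→Feb 2017:
ΣP(Feb 2017)Q(Jan 2017) = 4×140 + 333×9 + 1343×8 + 4×30 = 560 + 2997 + 10744 + 120 = 14421
ΣP(Jan 2017)Q(Jan 2017) = 5×140 + 364×9 + 1060×8 + 4×30 = 700 + 3276 + 8480 + 120 = 12576
link = 14421/12576 = 1.146708
Link Feb 2017→Mar 2017:
ΣP(Mar 2017)Q(Feb 2017) = 3×154 + 305×10 + 1549×8 + 5×26 = 462 + 3050 + 12392 + 130 = 16034
ΣP(Feb 2017)Q(Feb 2017) = 4×154 + 333×10 + 1343×8 + 4×26 = 616 + 3330 + 10744 + 104 = 14794
link = 16034/14794 = 1.083818
Chained index = 100 × 1.146708 × 1.083818 = 124.2823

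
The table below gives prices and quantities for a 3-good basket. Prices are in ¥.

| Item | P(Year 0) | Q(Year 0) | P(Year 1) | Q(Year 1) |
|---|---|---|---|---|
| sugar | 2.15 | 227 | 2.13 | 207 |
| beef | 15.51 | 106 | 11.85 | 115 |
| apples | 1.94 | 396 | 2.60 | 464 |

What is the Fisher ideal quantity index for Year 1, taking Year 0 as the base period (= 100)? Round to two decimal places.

Laspeyres component (base-period weights):
ΣP(Year 0)Q(Year 1) = 2.15×207 + 15.51×115 + 1.94×464 = 445.05 + 1783.65 + 900.16 = 3128.86
ΣP(Year 0)Q(Year 0) = 2.15×227 + 15.51×106 + 1.94×396 = 488.05 + 1644.06 + 768.24 = 2900.35
L = 3128.86 / 2900.35 × 100 = 107.8787
Paasche component (current-period weights):
ΣP(Year 1)Q(Year 1) = 2.13×207 + 11.85×115 + 2.60×464 = 440.91 + 1362.75 + 1206.4 = 3010.06
ΣP(Year 1)Q(Year 0) = 2.13×227 + 11.85×106 + 2.60×396 = 483.51 + 1256.1 + 1029.6 = 2769.21
P = 3010.06 / 2769.21 × 100 = 108.6974
Fisher = √(L × P) = √(107.8787 × 108.6974) = 108.2873

108.29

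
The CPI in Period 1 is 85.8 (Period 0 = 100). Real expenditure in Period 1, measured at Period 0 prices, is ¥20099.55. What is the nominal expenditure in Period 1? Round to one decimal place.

Nominal = Real × (Index/100) = 20099.55 × (85.8/100)
        = 20099.55 × 0.858 = 17245.4139

17245.4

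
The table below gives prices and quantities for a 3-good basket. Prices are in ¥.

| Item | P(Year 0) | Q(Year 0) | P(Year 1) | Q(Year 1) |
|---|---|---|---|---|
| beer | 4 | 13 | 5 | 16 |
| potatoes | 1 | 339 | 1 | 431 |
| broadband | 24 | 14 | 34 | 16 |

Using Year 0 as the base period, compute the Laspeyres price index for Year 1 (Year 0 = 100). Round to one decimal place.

121.0

Laspeyres price index uses base-period quantities as weights.
ΣP(Year 1)·Q(Year 0) = 5×13 + 1×339 + 34×14 = 65 + 339 + 476 = 880
ΣP(Year 0)·Q(Year 0) = 4×13 + 1×339 + 24×14 = 52 + 339 + 336 = 727
Index = 880 / 727 × 100 = 121.0454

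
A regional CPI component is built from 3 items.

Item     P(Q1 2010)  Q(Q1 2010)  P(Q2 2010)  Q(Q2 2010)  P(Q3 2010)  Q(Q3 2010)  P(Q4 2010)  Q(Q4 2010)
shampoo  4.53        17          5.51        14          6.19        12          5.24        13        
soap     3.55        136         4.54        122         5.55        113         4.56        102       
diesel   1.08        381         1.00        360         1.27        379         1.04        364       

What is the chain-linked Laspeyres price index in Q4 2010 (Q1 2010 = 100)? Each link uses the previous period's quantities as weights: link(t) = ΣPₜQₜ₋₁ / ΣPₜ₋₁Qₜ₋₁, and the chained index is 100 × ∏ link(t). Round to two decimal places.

Link Q1 2010→Q2 2010:
ΣP(Q2 2010)Q(Q1 2010) = 5.51×17 + 4.54×136 + 1.00×381 = 93.67 + 617.44 + 381 = 1092.11
ΣP(Q1 2010)Q(Q1 2010) = 4.53×17 + 3.55×136 + 1.08×381 = 77.01 + 482.8 + 411.48 = 971.29
link = 1092.11/971.29 = 1.124391
Link Q2 2010→Q3 2010:
ΣP(Q3 2010)Q(Q2 2010) = 6.19×14 + 5.55×122 + 1.27×360 = 86.66 + 677.1 + 457.2 = 1220.96
ΣP(Q2 2010)Q(Q2 2010) = 5.51×14 + 4.54×122 + 1.00×360 = 77.14 + 553.88 + 360 = 991.02
link = 1220.96/991.02 = 1.232024
Link Q3 2010→Q4 2010:
ΣP(Q4 2010)Q(Q3 2010) = 5.24×12 + 4.56×113 + 1.04×379 = 62.88 + 515.28 + 394.16 = 972.32
ΣP(Q3 2010)Q(Q3 2010) = 6.19×12 + 5.55×113 + 1.27×379 = 74.28 + 627.15 + 481.33 = 1182.76
link = 972.32/1182.76 = 0.822077
Chained index = 100 × 1.124391 × 1.232024 × 0.822077 = 113.8804

113.88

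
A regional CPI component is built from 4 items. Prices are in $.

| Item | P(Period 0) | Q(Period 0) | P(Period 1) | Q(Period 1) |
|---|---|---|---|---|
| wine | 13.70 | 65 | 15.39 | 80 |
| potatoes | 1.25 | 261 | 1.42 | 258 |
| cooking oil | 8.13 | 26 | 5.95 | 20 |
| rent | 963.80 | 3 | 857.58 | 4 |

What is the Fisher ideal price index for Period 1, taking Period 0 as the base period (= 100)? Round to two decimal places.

94.78

Laspeyres component (base-period weights):
ΣP(Period 1)Q(Period 0) = 15.39×65 + 1.42×261 + 5.95×26 + 857.58×3 = 1000.35 + 370.62 + 154.7 + 2572.74 = 4098.41
ΣP(Period 0)Q(Period 0) = 13.70×65 + 1.25×261 + 8.13×26 + 963.80×3 = 890.5 + 326.25 + 211.38 + 2891.4 = 4319.53
L = 4098.41 / 4319.53 × 100 = 94.8809
Paasche component (current-period weights):
ΣP(Period 1)Q(Period 1) = 15.39×80 + 1.42×258 + 5.95×20 + 857.58×4 = 1231.2 + 366.36 + 119 + 3430.32 = 5146.88
ΣP(Period 0)Q(Period 1) = 13.70×80 + 1.25×258 + 8.13×20 + 963.80×4 = 1096 + 322.5 + 162.6 + 3855.2 = 5436.3
P = 5146.88 / 5436.3 × 100 = 94.6762
Fisher = √(L × P) = √(94.8809 × 94.6762) = 94.7785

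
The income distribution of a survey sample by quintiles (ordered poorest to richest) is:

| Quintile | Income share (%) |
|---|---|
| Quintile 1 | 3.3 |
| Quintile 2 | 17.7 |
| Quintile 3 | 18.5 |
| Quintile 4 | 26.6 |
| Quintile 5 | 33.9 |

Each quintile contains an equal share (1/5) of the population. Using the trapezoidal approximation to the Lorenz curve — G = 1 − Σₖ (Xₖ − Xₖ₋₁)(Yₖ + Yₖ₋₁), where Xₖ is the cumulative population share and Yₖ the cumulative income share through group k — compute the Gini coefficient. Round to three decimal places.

Cumulative income shares Yₖ: 0.0330, 0.2100, 0.3950, 0.6610, 1.0000
Σ (Xₖ−Xₖ₋₁)(Yₖ+Yₖ₋₁) = (1/5)(0.0330+0.0000) + (1/5)(0.2100+0.0330) + (1/5)(0.3950+0.2100) + (1/5)(0.6610+0.3950) + (1/5)(1.0000+0.6610)
  = 0.0066 + 0.0486 + 0.1210 + 0.2112 + 0.3322 = 0.7196
G = 1 − 0.7196 = 0.2804

0.280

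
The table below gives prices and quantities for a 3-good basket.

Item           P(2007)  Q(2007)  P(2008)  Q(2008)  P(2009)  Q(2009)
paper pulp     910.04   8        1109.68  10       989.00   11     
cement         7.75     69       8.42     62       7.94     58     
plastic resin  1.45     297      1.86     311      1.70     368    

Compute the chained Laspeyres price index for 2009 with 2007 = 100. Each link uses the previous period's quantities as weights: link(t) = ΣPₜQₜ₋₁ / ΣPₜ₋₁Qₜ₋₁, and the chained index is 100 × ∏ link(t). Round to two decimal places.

108.60

Link 2007→2008:
ΣP(2008)Q(2007) = 1109.68×8 + 8.42×69 + 1.86×297 = 8877.44 + 580.98 + 552.42 = 10010.84
ΣP(2007)Q(2007) = 910.04×8 + 7.75×69 + 1.45×297 = 7280.32 + 534.75 + 430.65 = 8245.72
link = 10010.84/8245.72 = 1.214065
Link 2008→2009:
ΣP(2009)Q(2008) = 989.00×10 + 7.94×62 + 1.70×311 = 9890 + 492.28 + 528.7 = 10910.98
ΣP(2008)Q(2008) = 1109.68×10 + 8.42×62 + 1.86×311 = 11096.8 + 522.04 + 578.46 = 12197.3
link = 10910.98/12197.3 = 0.894541
Chained index = 100 × 1.214065 × 0.894541 = 108.6030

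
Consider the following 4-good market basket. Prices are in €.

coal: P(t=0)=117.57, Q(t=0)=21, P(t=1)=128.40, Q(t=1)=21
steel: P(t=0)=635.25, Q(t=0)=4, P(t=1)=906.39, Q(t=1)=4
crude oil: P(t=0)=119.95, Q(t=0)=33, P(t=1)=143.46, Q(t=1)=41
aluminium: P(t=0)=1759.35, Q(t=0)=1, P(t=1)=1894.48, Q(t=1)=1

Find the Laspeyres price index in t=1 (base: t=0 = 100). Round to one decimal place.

Laspeyres price index uses base-period quantities as weights.
ΣP(t=1)·Q(t=0) = 128.40×21 + 906.39×4 + 143.46×33 + 1894.48×1 = 2696.4 + 3625.56 + 4734.18 + 1894.48 = 12950.62
ΣP(t=0)·Q(t=0) = 117.57×21 + 635.25×4 + 119.95×33 + 1759.35×1 = 2468.97 + 2541 + 3958.35 + 1759.35 = 10727.67
Index = 12950.62 / 10727.67 × 100 = 120.7216

120.7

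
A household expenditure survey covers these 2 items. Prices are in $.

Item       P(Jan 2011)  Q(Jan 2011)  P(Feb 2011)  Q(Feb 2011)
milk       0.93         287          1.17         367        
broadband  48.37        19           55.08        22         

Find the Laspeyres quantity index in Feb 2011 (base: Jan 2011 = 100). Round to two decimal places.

Laspeyres quantity index uses base-period prices as weights.
ΣP(Jan 2011)·Q(Feb 2011) = 0.93×367 + 48.37×22 = 341.31 + 1064.14 = 1405.45
ΣP(Jan 2011)·Q(Jan 2011) = 0.93×287 + 48.37×19 = 266.91 + 919.03 = 1185.94
Index = 1405.45 / 1185.94 × 100 = 118.5094

118.51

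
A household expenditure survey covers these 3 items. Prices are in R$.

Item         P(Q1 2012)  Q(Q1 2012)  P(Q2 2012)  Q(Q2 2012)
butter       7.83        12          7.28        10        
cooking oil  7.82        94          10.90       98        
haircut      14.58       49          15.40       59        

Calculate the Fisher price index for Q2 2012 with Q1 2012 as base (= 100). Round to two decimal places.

120.58

Laspeyres component (base-period weights):
ΣP(Q2 2012)Q(Q1 2012) = 7.28×12 + 10.90×94 + 15.40×49 = 87.36 + 1024.6 + 754.6 = 1866.56
ΣP(Q1 2012)Q(Q1 2012) = 7.83×12 + 7.82×94 + 14.58×49 = 93.96 + 735.08 + 714.42 = 1543.46
L = 1866.56 / 1543.46 × 100 = 120.9335
Paasche component (current-period weights):
ΣP(Q2 2012)Q(Q2 2012) = 7.28×10 + 10.90×98 + 15.40×59 = 72.8 + 1068.2 + 908.6 = 2049.6
ΣP(Q1 2012)Q(Q2 2012) = 7.83×10 + 7.82×98 + 14.58×59 = 78.3 + 766.36 + 860.22 = 1704.88
P = 2049.6 / 1704.88 × 100 = 120.2196
Fisher = √(L × P) = √(120.9335 × 120.2196) = 120.5760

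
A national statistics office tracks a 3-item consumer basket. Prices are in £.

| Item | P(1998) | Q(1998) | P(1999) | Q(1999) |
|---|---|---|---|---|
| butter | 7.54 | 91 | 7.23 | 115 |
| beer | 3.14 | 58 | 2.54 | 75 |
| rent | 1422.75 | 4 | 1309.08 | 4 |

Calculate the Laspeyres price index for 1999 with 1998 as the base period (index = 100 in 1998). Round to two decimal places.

92.11

Laspeyres price index uses base-period quantities as weights.
ΣP(1999)·Q(1998) = 7.23×91 + 2.54×58 + 1309.08×4 = 657.93 + 147.32 + 5236.32 = 6041.57
ΣP(1998)·Q(1998) = 7.54×91 + 3.14×58 + 1422.75×4 = 686.14 + 182.12 + 5691 = 6559.26
Index = 6041.57 / 6559.26 × 100 = 92.1075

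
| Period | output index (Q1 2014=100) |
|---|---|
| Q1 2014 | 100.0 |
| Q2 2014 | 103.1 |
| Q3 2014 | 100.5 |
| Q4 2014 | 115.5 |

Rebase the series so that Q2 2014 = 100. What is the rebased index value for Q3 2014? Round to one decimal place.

Rebased(Q3 2014) = 100.5 / 103.1 × 100 = 97.4782

97.5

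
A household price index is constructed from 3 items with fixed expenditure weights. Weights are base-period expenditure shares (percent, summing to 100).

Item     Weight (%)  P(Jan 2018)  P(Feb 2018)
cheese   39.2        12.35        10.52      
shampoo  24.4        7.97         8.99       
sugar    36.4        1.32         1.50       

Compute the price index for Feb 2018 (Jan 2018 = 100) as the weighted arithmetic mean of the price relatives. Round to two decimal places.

cheese: 39.2 × (10.52/12.35) = 39.2 × 0.851822 = 33.3914
shampoo: 24.4 × (8.99/7.97) = 24.4 × 1.127980 = 27.5227
sugar: 36.4 × (1.50/1.32) = 36.4 × 1.136364 = 41.3636
Index = Σ wᵢ·(p₁ᵢ/p₀ᵢ) = 33.3914 + 27.5227 + 41.3636 = 102.2778

102.28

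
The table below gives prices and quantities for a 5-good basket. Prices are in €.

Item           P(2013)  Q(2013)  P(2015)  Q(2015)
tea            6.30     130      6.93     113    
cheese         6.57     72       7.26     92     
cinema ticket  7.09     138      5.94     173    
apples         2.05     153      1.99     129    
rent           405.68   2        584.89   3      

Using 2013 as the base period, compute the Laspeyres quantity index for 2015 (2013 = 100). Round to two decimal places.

Laspeyres quantity index uses base-period prices as weights.
ΣP(2013)·Q(2015) = 6.30×113 + 6.57×92 + 7.09×173 + 2.05×129 + 405.68×3 = 711.9 + 604.44 + 1226.57 + 264.45 + 1217.04 = 4024.4
ΣP(2013)·Q(2013) = 6.30×130 + 6.57×72 + 7.09×138 + 2.05×153 + 405.68×2 = 819 + 473.04 + 978.42 + 313.65 + 811.36 = 3395.47
Index = 4024.4 / 3395.47 × 100 = 118.5226

118.52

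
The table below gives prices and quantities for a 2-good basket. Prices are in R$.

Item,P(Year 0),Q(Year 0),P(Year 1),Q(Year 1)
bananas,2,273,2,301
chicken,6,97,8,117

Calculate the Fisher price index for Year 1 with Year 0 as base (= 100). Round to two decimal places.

Laspeyres component (base-period weights):
ΣP(Year 1)Q(Year 0) = 2×273 + 8×97 = 546 + 776 = 1322
ΣP(Year 0)Q(Year 0) = 2×273 + 6×97 = 546 + 582 = 1128
L = 1322 / 1128 × 100 = 117.1986
Paasche component (current-period weights):
ΣP(Year 1)Q(Year 1) = 2×301 + 8×117 = 602 + 936 = 1538
ΣP(Year 0)Q(Year 1) = 2×301 + 6×117 = 602 + 702 = 1304
P = 1538 / 1304 × 100 = 117.9448
Fisher = √(L × P) = √(117.1986 × 117.9448) = 117.5711

117.57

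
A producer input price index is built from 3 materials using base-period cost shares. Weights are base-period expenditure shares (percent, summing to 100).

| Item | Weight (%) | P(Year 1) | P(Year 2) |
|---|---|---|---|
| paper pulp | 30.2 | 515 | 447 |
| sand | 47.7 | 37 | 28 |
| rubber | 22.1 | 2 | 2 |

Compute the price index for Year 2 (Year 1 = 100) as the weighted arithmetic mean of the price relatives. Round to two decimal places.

84.41

paper pulp: 30.2 × (447/515) = 30.2 × 0.867961 = 26.2124
sand: 47.7 × (28/37) = 47.7 × 0.756757 = 36.0973
rubber: 22.1 × (2/2) = 22.1 × 1.000000 = 22.1000
Index = Σ wᵢ·(p₁ᵢ/p₀ᵢ) = 26.2124 + 36.0973 + 22.1000 = 84.4097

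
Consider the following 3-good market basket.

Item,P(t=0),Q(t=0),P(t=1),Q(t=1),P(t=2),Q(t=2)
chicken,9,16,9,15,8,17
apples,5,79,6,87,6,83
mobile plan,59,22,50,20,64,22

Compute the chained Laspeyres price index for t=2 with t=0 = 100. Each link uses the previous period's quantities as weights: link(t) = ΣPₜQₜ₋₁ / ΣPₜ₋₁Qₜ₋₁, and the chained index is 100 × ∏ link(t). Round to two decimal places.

Link t=0→t=1:
ΣP(t=1)Q(t=0) = 9×16 + 6×79 + 50×22 = 144 + 474 + 1100 = 1718
ΣP(t=0)Q(t=0) = 9×16 + 5×79 + 59×22 = 144 + 395 + 1298 = 1837
link = 1718/1837 = 0.935220
Link t=1→t=2:
ΣP(t=2)Q(t=1) = 8×15 + 6×87 + 64×20 = 120 + 522 + 1280 = 1922
ΣP(t=1)Q(t=1) = 9×15 + 6×87 + 50×20 = 135 + 522 + 1000 = 1657
link = 1922/1657 = 1.159928
Chained index = 100 × 0.935220 × 1.159928 = 108.4788

108.48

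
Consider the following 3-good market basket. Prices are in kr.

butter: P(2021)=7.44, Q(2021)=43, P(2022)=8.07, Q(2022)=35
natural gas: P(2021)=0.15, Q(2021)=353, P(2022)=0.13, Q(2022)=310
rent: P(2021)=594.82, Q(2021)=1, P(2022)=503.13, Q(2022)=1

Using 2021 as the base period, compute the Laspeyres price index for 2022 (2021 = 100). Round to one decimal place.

Laspeyres price index uses base-period quantities as weights.
ΣP(2022)·Q(2021) = 8.07×43 + 0.13×353 + 503.13×1 = 347.01 + 45.89 + 503.13 = 896.03
ΣP(2021)·Q(2021) = 7.44×43 + 0.15×353 + 594.82×1 = 319.92 + 52.95 + 594.82 = 967.69
Index = 896.03 / 967.69 × 100 = 92.5947

92.6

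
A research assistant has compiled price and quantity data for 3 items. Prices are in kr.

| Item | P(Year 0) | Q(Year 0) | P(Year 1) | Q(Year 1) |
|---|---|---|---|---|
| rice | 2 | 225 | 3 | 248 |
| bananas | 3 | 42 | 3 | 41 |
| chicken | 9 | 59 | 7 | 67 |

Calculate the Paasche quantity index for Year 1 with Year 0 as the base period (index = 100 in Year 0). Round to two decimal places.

Paasche quantity index uses current-period prices as weights.
ΣP(Year 1)·Q(Year 1) = 3×248 + 3×41 + 7×67 = 744 + 123 + 469 = 1336
ΣP(Year 1)·Q(Year 0) = 3×225 + 3×42 + 7×59 = 675 + 126 + 413 = 1214
Index = 1336 / 1214 × 100 = 110.0494

110.05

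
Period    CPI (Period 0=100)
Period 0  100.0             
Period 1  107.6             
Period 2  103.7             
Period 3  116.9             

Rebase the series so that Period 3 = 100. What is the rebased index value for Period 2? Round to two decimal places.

88.71

Rebased(Period 2) = 103.7 / 116.9 × 100 = 88.7083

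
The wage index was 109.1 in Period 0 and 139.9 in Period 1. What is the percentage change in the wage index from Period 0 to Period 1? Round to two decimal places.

Change = (139.9 − 109.1) / 109.1 × 100
       = 30.8 / 109.1 × 100 = 28.2310%

28.23%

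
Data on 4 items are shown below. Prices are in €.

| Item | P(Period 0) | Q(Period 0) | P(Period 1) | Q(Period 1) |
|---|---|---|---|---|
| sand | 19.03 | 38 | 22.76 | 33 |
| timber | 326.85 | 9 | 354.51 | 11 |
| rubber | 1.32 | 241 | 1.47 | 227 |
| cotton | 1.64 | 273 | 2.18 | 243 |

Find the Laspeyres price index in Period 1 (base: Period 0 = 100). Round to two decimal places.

Laspeyres price index uses base-period quantities as weights.
ΣP(Period 1)·Q(Period 0) = 22.76×38 + 354.51×9 + 1.47×241 + 2.18×273 = 864.88 + 3190.59 + 354.27 + 595.14 = 5004.88
ΣP(Period 0)·Q(Period 0) = 19.03×38 + 326.85×9 + 1.32×241 + 1.64×273 = 723.14 + 2941.65 + 318.12 + 447.72 = 4430.63
Index = 5004.88 / 4430.63 × 100 = 112.9609

112.96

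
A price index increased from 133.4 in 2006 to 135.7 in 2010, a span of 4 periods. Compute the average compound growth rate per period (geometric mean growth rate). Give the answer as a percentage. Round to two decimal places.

0.43%

Growth factor = (135.7/133.4)^(1/4) = (1.017241)^(1/4) = 1.004283
Growth rate = 1.004283 − 1 = 0.004283 = 0.4283%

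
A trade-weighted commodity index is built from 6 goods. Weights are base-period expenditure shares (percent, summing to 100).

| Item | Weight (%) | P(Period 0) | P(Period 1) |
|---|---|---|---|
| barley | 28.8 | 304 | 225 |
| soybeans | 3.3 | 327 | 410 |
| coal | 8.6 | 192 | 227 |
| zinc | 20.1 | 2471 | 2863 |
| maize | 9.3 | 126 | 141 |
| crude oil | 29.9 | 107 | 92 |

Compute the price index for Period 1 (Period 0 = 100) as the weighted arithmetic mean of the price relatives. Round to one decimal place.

95.0

barley: 28.8 × (225/304) = 28.8 × 0.740132 = 21.3158
soybeans: 3.3 × (410/327) = 3.3 × 1.253823 = 4.1376
coal: 8.6 × (227/192) = 8.6 × 1.182292 = 10.1677
zinc: 20.1 × (2863/2471) = 20.1 × 1.158640 = 23.2887
maize: 9.3 × (141/126) = 9.3 × 1.119048 = 10.4071
crude oil: 29.9 × (92/107) = 29.9 × 0.859813 = 25.7084
Index = Σ wᵢ·(p₁ᵢ/p₀ᵢ) = 21.3158 + 4.1376 + 10.1677 + 23.2887 + 10.4071 + 25.7084 = 95.0253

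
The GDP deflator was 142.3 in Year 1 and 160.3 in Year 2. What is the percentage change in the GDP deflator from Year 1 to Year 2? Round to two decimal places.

Change = (160.3 − 142.3) / 142.3 × 100
       = 18.0 / 142.3 × 100 = 12.6493%

12.65%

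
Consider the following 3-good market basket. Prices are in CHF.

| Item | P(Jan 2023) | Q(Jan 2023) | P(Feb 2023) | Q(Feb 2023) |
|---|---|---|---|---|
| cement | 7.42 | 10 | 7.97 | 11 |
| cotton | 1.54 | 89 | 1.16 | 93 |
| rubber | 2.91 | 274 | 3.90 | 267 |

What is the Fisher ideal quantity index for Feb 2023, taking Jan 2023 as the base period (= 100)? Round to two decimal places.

Laspeyres component (base-period weights):
ΣP(Jan 2023)Q(Feb 2023) = 7.42×11 + 1.54×93 + 2.91×267 = 81.62 + 143.22 + 776.97 = 1001.81
ΣP(Jan 2023)Q(Jan 2023) = 7.42×10 + 1.54×89 + 2.91×274 = 74.2 + 137.06 + 797.34 = 1008.6
L = 1001.81 / 1008.6 × 100 = 99.3268
Paasche component (current-period weights):
ΣP(Feb 2023)Q(Feb 2023) = 7.97×11 + 1.16×93 + 3.90×267 = 87.67 + 107.88 + 1041.3 = 1236.85
ΣP(Feb 2023)Q(Jan 2023) = 7.97×10 + 1.16×89 + 3.90×274 = 79.7 + 103.24 + 1068.6 = 1251.54
P = 1236.85 / 1251.54 × 100 = 98.8262
Fisher = √(L × P) = √(99.3268 × 98.8262) = 99.0762

99.08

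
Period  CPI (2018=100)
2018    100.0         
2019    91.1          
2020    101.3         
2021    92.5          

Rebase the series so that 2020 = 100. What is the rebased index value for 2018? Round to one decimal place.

98.7

Rebased(2018) = 100.0 / 101.3 × 100 = 98.7167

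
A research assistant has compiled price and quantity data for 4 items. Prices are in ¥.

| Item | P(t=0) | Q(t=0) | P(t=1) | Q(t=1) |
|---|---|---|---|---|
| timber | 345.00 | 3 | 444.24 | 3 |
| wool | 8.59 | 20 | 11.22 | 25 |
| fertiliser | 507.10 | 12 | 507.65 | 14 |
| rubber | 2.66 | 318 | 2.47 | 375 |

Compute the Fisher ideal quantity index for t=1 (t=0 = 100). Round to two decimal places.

Laspeyres component (base-period weights):
ΣP(t=0)Q(t=1) = 345.00×3 + 8.59×25 + 507.10×14 + 2.66×375 = 1035 + 214.75 + 7099.4 + 997.5 = 9346.65
ΣP(t=0)Q(t=0) = 345.00×3 + 8.59×20 + 507.10×12 + 2.66×318 = 1035 + 171.8 + 6085.2 + 845.88 = 8137.88
L = 9346.65 / 8137.88 × 100 = 114.8536
Paasche component (current-period weights):
ΣP(t=1)Q(t=1) = 444.24×3 + 11.22×25 + 507.65×14 + 2.47×375 = 1332.72 + 280.5 + 7107.1 + 926.25 = 9646.57
ΣP(t=1)Q(t=0) = 444.24×3 + 11.22×20 + 507.65×12 + 2.47×318 = 1332.72 + 224.4 + 6091.8 + 785.46 = 8434.38
P = 9646.57 / 8434.38 × 100 = 114.3720
Fisher = √(L × P) = √(114.8536 × 114.3720) = 114.6126

114.61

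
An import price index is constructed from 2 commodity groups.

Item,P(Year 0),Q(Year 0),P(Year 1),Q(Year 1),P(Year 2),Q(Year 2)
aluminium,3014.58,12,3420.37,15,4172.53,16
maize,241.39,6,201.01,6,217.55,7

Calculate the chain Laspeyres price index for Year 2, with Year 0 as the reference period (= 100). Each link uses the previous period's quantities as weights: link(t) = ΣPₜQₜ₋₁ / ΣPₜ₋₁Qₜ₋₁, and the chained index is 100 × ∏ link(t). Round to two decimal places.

136.64

Link Year 0→Year 1:
ΣP(Year 1)Q(Year 0) = 3420.37×12 + 201.01×6 = 41044.44 + 1206.06 = 42250.5
ΣP(Year 0)Q(Year 0) = 3014.58×12 + 241.39×6 = 36174.96 + 1448.34 = 37623.3
link = 42250.5/37623.3 = 1.122988
Link Year 1→Year 2:
ΣP(Year 2)Q(Year 1) = 4172.53×15 + 217.55×6 = 62587.95 + 1305.3 = 63893.25
ΣP(Year 1)Q(Year 1) = 3420.37×15 + 201.01×6 = 51305.55 + 1206.06 = 52511.61
link = 63893.25/52511.61 = 1.216745
Chained index = 100 × 1.122988 × 1.216745 = 136.6390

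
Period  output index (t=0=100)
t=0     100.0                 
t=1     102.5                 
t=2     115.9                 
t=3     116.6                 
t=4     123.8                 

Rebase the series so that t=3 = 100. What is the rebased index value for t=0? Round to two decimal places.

Rebased(t=0) = 100.0 / 116.6 × 100 = 85.7633

85.76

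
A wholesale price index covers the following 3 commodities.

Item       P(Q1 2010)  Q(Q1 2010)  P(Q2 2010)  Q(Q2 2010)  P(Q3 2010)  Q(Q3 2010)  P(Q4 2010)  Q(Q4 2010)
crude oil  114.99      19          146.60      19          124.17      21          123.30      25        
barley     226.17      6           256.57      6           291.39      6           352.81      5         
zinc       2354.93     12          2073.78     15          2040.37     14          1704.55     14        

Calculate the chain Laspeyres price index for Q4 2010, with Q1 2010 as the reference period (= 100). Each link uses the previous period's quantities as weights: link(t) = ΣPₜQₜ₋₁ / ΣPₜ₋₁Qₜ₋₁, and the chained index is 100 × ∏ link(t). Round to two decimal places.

Link Q1 2010→Q2 2010:
ΣP(Q2 2010)Q(Q1 2010) = 146.60×19 + 256.57×6 + 2073.78×12 = 2785.4 + 1539.42 + 24885.36 = 29210.18
ΣP(Q1 2010)Q(Q1 2010) = 114.99×19 + 226.17×6 + 2354.93×12 = 2184.81 + 1357.02 + 28259.16 = 31800.99
link = 29210.18/31800.99 = 0.918531
Link Q2 2010→Q3 2010:
ΣP(Q3 2010)Q(Q2 2010) = 124.17×19 + 291.39×6 + 2040.37×15 = 2359.23 + 1748.34 + 30605.55 = 34713.12
ΣP(Q2 2010)Q(Q2 2010) = 146.60×19 + 256.57×6 + 2073.78×15 = 2785.4 + 1539.42 + 31106.7 = 35431.52
link = 34713.12/35431.52 = 0.979724
Link Q3 2010→Q4 2010:
ΣP(Q4 2010)Q(Q3 2010) = 123.30×21 + 352.81×6 + 1704.55×14 = 2589.3 + 2116.86 + 23863.7 = 28569.86
ΣP(Q3 2010)Q(Q3 2010) = 124.17×21 + 291.39×6 + 2040.37×14 = 2607.57 + 1748.34 + 28565.18 = 32921.09
link = 28569.86/32921.09 = 0.867828
Chained index = 100 × 0.918531 × 0.979724 × 0.867828 = 78.0965

78.10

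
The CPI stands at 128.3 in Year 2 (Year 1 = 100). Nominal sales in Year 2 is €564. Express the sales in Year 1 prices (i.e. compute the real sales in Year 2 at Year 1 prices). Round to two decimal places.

439.59

Real = Nominal ÷ (Index/100) = 564 ÷ (128.3/100)
     = 564 ÷ 1.283 = 439.5947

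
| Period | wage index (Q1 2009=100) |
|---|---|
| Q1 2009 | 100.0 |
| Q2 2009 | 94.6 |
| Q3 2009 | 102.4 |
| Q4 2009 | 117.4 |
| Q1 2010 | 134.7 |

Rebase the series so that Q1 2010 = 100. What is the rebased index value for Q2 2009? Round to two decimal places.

Rebased(Q2 2009) = 94.6 / 134.7 × 100 = 70.2301

70.23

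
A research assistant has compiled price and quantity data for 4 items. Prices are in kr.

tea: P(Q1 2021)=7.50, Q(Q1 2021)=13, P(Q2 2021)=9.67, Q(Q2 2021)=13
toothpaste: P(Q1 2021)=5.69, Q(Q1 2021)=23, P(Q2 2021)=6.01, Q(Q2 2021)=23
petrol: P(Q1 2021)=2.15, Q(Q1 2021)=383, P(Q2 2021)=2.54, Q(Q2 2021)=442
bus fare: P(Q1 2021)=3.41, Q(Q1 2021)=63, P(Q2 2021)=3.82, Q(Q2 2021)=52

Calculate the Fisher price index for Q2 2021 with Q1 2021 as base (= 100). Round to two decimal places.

116.77

Laspeyres component (base-period weights):
ΣP(Q2 2021)Q(Q1 2021) = 9.67×13 + 6.01×23 + 2.54×383 + 3.82×63 = 125.71 + 138.23 + 972.82 + 240.66 = 1477.42
ΣP(Q1 2021)Q(Q1 2021) = 7.50×13 + 5.69×23 + 2.15×383 + 3.41×63 = 97.5 + 130.87 + 823.45 + 214.83 = 1266.65
L = 1477.42 / 1266.65 × 100 = 116.6400
Paasche component (current-period weights):
ΣP(Q2 2021)Q(Q2 2021) = 9.67×13 + 6.01×23 + 2.54×442 + 3.82×52 = 125.71 + 138.23 + 1122.68 + 198.64 = 1585.26
ΣP(Q1 2021)Q(Q2 2021) = 7.50×13 + 5.69×23 + 2.15×442 + 3.41×52 = 97.5 + 130.87 + 950.3 + 177.32 = 1355.99
P = 1585.26 / 1355.99 × 100 = 116.9079
Fisher = √(L × P) = √(116.6400 × 116.9079) = 116.7739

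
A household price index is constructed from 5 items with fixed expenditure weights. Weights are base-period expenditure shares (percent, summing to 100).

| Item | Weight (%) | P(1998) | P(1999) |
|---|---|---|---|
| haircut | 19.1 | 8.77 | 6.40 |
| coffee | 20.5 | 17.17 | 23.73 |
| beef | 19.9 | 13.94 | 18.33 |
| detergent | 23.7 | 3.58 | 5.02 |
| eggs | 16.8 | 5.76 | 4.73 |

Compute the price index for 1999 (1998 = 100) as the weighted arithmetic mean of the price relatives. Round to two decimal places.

115.47

haircut: 19.1 × (6.40/8.77) = 19.1 × 0.729761 = 13.9384
coffee: 20.5 × (23.73/17.17) = 20.5 × 1.382062 = 28.3323
beef: 19.9 × (18.33/13.94) = 19.9 × 1.314921 = 26.1669
detergent: 23.7 × (5.02/3.58) = 23.7 × 1.402235 = 33.2330
eggs: 16.8 × (4.73/5.76) = 16.8 × 0.821181 = 13.7958
Index = Σ wᵢ·(p₁ᵢ/p₀ᵢ) = 13.9384 + 28.3323 + 26.1669 + 33.2330 + 13.7958 = 115.4664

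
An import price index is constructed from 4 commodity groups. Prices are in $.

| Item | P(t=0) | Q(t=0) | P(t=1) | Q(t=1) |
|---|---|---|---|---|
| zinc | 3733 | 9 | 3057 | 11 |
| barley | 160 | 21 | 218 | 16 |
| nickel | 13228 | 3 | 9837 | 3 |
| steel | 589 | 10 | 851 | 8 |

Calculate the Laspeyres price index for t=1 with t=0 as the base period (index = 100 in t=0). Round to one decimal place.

85.0

Laspeyres price index uses base-period quantities as weights.
ΣP(t=1)·Q(t=0) = 3057×9 + 218×21 + 9837×3 + 851×10 = 27513 + 4578 + 29511 + 8510 = 70112
ΣP(t=0)·Q(t=0) = 3733×9 + 160×21 + 13228×3 + 589×10 = 33597 + 3360 + 39684 + 5890 = 82531
Index = 70112 / 82531 × 100 = 84.9523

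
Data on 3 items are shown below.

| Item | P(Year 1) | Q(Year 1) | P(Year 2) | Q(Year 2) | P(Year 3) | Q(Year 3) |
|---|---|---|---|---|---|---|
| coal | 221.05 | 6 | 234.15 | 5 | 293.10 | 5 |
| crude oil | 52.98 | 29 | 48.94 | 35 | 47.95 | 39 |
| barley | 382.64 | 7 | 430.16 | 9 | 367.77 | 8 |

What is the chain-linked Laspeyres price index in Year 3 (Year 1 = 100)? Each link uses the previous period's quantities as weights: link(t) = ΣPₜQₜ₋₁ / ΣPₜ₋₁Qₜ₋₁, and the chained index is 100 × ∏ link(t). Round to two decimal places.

Link Year 1→Year 2:
ΣP(Year 2)Q(Year 1) = 234.15×6 + 48.94×29 + 430.16×7 = 1404.9 + 1419.26 + 3011.12 = 5835.28
ΣP(Year 1)Q(Year 1) = 221.05×6 + 52.98×29 + 382.64×7 = 1326.3 + 1536.42 + 2678.48 = 5541.2
link = 5835.28/5541.2 = 1.053072
Link Year 2→Year 3:
ΣP(Year 3)Q(Year 2) = 293.10×5 + 47.95×35 + 367.77×9 = 1465.5 + 1678.25 + 3309.93 = 6453.68
ΣP(Year 2)Q(Year 2) = 234.15×5 + 48.94×35 + 430.16×9 = 1170.75 + 1712.9 + 3871.44 = 6755.09
link = 6453.68/6755.09 = 0.955380
Chained index = 100 × 1.053072 × 0.955380 = 100.6084

100.61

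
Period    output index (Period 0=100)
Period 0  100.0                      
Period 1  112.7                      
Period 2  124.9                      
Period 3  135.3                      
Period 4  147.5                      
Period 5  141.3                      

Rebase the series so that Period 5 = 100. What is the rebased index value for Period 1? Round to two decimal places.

79.76

Rebased(Period 1) = 112.7 / 141.3 × 100 = 79.7594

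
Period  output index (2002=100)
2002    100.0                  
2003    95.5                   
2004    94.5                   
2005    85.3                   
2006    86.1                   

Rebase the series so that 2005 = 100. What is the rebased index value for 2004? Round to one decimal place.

Rebased(2004) = 94.5 / 85.3 × 100 = 110.7855

110.8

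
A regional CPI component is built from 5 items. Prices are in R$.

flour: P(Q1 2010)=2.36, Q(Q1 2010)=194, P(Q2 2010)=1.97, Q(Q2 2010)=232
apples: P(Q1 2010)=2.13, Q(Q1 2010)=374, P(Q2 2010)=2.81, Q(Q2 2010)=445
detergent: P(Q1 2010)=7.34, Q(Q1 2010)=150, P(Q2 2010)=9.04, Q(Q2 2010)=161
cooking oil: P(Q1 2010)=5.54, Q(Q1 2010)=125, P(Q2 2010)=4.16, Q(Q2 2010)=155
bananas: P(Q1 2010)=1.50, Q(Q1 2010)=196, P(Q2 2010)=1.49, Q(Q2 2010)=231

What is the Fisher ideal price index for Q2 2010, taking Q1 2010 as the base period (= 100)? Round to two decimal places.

107.35

Laspeyres component (base-period weights):
ΣP(Q2 2010)Q(Q1 2010) = 1.97×194 + 2.81×374 + 9.04×150 + 4.16×125 + 1.49×196 = 382.18 + 1050.94 + 1356 + 520 + 292.04 = 3601.16
ΣP(Q1 2010)Q(Q1 2010) = 2.36×194 + 2.13×374 + 7.34×150 + 5.54×125 + 1.50×196 = 457.84 + 796.62 + 1101 + 692.5 + 294 = 3341.96
L = 3601.16 / 3341.96 × 100 = 107.7559
Paasche component (current-period weights):
ΣP(Q2 2010)Q(Q2 2010) = 1.97×232 + 2.81×445 + 9.04×161 + 4.16×155 + 1.49×231 = 457.04 + 1250.45 + 1455.44 + 644.8 + 344.19 = 4151.92
ΣP(Q1 2010)Q(Q2 2010) = 2.36×232 + 2.13×445 + 7.34×161 + 5.54×155 + 1.50×231 = 547.52 + 947.85 + 1181.74 + 858.7 + 346.5 = 3882.31
P = 4151.92 / 3882.31 × 100 = 106.9446
Fisher = √(L × P) = √(107.7559 × 106.9446) = 107.3495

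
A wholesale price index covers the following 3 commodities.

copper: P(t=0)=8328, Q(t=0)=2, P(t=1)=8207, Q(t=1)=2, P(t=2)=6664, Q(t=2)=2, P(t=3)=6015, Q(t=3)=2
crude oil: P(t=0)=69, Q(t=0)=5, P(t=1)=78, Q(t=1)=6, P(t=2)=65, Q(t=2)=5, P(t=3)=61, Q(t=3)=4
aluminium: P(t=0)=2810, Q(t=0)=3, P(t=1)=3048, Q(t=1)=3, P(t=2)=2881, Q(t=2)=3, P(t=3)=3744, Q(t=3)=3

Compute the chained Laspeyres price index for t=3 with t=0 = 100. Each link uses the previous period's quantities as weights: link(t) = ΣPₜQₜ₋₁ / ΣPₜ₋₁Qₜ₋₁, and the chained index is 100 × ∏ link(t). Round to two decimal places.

92.66

Link t=0→t=1:
ΣP(t=1)Q(t=0) = 8207×2 + 78×5 + 3048×3 = 16414 + 390 + 9144 = 25948
ΣP(t=0)Q(t=0) = 8328×2 + 69×5 + 2810×3 = 16656 + 345 + 8430 = 25431
link = 25948/25431 = 1.020330
Link t=1→t=2:
ΣP(t=2)Q(t=1) = 6664×2 + 65×6 + 2881×3 = 13328 + 390 + 8643 = 22361
ΣP(t=1)Q(t=1) = 8207×2 + 78×6 + 3048×3 = 16414 + 468 + 9144 = 26026
link = 22361/26026 = 0.859179
Link t=2→t=3:
ΣP(t=3)Q(t=2) = 6015×2 + 61×5 + 3744×3 = 12030 + 305 + 11232 = 23567
ΣP(t=2)Q(t=2) = 6664×2 + 65×5 + 2881×3 = 13328 + 325 + 8643 = 22296
link = 23567/22296 = 1.057006
Chained index = 100 × 1.020330 × 0.859179 × 1.057006 = 92.6620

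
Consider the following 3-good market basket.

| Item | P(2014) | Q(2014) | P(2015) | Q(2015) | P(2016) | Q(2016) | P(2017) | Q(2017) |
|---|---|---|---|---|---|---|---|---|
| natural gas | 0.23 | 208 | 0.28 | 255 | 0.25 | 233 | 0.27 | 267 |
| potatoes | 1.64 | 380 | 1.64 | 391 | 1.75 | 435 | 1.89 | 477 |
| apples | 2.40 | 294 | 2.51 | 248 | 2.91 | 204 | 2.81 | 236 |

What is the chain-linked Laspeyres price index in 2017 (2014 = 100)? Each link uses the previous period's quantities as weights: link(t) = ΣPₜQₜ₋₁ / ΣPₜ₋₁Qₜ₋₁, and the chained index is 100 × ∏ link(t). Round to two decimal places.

117.12

Link 2014→2015:
ΣP(2015)Q(2014) = 0.28×208 + 1.64×380 + 2.51×294 = 58.24 + 623.2 + 737.94 = 1419.38
ΣP(2014)Q(2014) = 0.23×208 + 1.64×380 + 2.40×294 = 47.84 + 623.2 + 705.6 = 1376.64
link = 1419.38/1376.64 = 1.031047
Link 2015→2016:
ΣP(2016)Q(2015) = 0.25×255 + 1.75×391 + 2.91×248 = 63.75 + 684.25 + 721.68 = 1469.68
ΣP(2015)Q(2015) = 0.28×255 + 1.64×391 + 2.51×248 = 71.4 + 641.24 + 622.48 = 1335.12
link = 1469.68/1335.12 = 1.100785
Link 2016→2017:
ΣP(2017)Q(2016) = 0.27×233 + 1.89×435 + 2.81×204 = 62.91 + 822.15 + 573.24 = 1458.3
ΣP(2016)Q(2016) = 0.25×233 + 1.75×435 + 2.91×204 = 58.25 + 761.25 + 593.64 = 1413.14
link = 1458.3/1413.14 = 1.031957
Chained index = 100 × 1.031047 × 1.100785 × 1.031957 = 117.1231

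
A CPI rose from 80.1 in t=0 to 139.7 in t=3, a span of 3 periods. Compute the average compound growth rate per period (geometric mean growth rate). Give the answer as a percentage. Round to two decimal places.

Growth factor = (139.7/80.1)^(1/3) = (1.744070)^(1/3) = 1.203708
Growth rate = 1.203708 − 1 = 0.203708 = 20.3708%

20.37%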